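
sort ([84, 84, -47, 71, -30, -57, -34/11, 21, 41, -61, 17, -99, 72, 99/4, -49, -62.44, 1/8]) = [-99, -62.44, -61, -57, -49, -47, -30, -34/11, 1/8, 17, 21, 99/4, 41, 71, 72, 84, 84]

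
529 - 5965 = -5436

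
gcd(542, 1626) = 542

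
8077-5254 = 2823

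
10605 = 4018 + 6587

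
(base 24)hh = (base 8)651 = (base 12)2b5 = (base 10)425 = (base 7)1145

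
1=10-9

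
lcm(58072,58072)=58072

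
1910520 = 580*3294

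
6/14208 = 1/2368 ≈ 0.000422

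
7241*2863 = 20730983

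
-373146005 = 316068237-689214242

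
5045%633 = 614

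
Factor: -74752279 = -1 * 7^1 * 71^1 * 150407^1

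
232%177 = 55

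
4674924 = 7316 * 639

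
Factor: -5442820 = -1*2^2*5^1*272141^1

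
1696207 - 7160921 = -5464714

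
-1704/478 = -852/239 ≈ -3.56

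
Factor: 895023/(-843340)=-1*2^(-2)*3^3*5^(-1)*149^(-1)*283^(-1)*33149^1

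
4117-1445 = 2672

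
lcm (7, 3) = 21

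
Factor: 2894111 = 11^1 * 263101^1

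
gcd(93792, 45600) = 96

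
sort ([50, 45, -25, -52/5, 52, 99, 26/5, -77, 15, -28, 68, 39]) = [-77, -28, -25, -52/5, 26/5, 15, 39, 45, 50, 52, 68, 99]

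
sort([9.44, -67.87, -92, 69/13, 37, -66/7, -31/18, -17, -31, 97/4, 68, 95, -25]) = [-92, -67.87, -31, -25, -17, -66/7, -31/18, 69/13, 9.44, 97/4, 37, 68, 95]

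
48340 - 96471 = -48131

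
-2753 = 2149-4902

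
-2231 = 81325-83556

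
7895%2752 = 2391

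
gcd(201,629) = 1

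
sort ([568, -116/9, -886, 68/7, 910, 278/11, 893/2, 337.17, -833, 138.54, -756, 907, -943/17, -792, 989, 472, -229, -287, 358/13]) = [-886, -833, -792, -756, -287, -229, -943/17, -116/9, 68/7, 278/11, 358/13, 138.54, 337.17, 893/2, 472, 568, 907, 910, 989]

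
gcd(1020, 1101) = 3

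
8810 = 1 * 8810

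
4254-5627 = -1373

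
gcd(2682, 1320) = 6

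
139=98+41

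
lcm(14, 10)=70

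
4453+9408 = 13861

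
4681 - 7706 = -3025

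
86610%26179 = 8073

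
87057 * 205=17846685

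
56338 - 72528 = -16190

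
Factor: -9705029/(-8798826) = 2^(-1) * 3^(-1) * 17^(-1) * 19^1 * 353^1 * 1447^1 * 86263^(-1)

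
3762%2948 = 814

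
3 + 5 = 8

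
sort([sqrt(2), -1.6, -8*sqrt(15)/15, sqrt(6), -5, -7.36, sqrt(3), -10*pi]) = [-10*pi, -7.36, -5, -8*sqrt(15)/15, -1.6, sqrt(2), sqrt(3), sqrt(6)]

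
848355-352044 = 496311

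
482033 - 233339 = 248694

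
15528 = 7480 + 8048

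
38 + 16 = 54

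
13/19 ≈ 0.684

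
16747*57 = 954579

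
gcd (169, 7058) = 1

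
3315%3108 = 207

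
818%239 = 101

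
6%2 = 0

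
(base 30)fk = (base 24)je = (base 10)470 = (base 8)726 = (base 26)i2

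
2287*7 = 16009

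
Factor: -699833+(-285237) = -1*2^1*5^1*98507^1 = -985070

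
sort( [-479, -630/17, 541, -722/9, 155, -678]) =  [-678, -479, -722/9, -630/17, 155, 541]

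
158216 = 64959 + 93257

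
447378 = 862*519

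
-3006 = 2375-5381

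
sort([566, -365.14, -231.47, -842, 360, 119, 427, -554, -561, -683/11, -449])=[-842, -561, -554, -449, -365.14, -231.47, -683/11, 119, 360, 427, 566]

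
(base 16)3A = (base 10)58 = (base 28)22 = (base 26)26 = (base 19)31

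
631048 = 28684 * 22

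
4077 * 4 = 16308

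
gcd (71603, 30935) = 1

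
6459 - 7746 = -1287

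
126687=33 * 3839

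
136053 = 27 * 5039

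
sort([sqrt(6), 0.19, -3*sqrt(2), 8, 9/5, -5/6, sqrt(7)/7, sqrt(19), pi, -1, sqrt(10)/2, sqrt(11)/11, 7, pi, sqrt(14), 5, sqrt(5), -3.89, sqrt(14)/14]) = [-3*sqrt(2), -3.89, -1, -5/6, 0.19, sqrt(14)/14, sqrt(11)/11, sqrt(7)/7, sqrt(10)/2, 9/5, sqrt(5), sqrt(6), pi, pi, sqrt(14), sqrt(19), 5, 7, 8]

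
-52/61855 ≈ -0.000841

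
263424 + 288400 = 551824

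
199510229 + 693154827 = 892665056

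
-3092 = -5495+2403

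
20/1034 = 10/517≈0.0193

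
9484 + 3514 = 12998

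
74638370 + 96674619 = 171312989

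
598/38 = 15 + 14/19 ≈ 15.74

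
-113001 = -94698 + -18303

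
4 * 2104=8416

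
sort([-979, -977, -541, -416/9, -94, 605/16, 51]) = [-979, -977, -541, -94, -416/9, 605/16, 51]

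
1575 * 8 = 12600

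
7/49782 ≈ 0.000141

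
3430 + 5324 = 8754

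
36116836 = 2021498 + 34095338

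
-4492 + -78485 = -82977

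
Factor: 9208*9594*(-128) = -1*2^11*3^2*13^1*41^1*1151^1 = -11307718656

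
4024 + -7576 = -3552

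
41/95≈0.432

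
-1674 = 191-1865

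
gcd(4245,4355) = 5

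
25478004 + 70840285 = 96318289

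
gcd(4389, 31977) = 627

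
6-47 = -41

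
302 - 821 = -519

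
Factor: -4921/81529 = -1*37^1*613^(-1) = -37/613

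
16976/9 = 1886+2/9≈1886.22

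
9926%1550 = 626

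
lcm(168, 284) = 11928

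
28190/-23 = -1225 - 15/23 ≈ -1225.65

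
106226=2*53113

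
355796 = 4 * 88949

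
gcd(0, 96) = 96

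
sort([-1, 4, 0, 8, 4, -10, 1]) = [-10, -1, 0, 1, 4, 4, 8]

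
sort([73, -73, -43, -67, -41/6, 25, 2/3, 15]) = [-73, -67, -43, -41/6, 2/3, 15, 25, 73]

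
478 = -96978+97456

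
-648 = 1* (-648)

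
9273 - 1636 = 7637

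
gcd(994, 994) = 994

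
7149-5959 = 1190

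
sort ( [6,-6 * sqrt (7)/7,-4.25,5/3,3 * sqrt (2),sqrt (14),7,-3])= [-4.25,-3,-6 * sqrt (7)/7,5/3,sqrt (14),3 * sqrt (2),6,7]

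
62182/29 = 2144 + 6/29 ≈ 2144.21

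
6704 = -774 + 7478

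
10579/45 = 235 + 4/45 ≈ 235.09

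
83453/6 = 13908+5/6 ≈ 13908.83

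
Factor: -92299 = -1 * 23^1 * 4013^1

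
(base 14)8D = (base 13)98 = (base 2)1111101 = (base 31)41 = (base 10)125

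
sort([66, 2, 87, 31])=[2, 31, 66, 87]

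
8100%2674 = 78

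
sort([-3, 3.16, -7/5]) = [-3, -7/5, 3.16]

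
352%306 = 46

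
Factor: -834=-1*2^1*3^1*139^1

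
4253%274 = 143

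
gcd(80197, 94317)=1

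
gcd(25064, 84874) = 2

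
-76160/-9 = 8462 + 2/9 ≈ 8462.22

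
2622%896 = 830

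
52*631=32812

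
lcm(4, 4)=4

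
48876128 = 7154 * 6832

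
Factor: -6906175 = -1*5^2*276247^1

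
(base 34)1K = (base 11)4A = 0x36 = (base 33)1L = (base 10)54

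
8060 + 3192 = 11252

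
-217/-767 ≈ 0.283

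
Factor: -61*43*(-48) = 2^4*3^1*43^1*61^1 = 125904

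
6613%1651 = 9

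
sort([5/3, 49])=[5/3, 49]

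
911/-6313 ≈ -0.144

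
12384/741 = 16 + 176/247 ≈ 16.71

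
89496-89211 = 285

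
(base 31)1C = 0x2B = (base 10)43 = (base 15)2D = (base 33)1A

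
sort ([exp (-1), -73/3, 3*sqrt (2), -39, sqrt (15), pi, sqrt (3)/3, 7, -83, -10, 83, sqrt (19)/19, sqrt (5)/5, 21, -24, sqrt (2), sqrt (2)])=[-83, -39, -73/3, -24, -10, sqrt (19)/19, exp (-1), sqrt (5)/5, sqrt (3)/3, sqrt (2), sqrt (2), pi, sqrt (15), 3*sqrt (2), 7, 21, 83]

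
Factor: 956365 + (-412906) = 3^1*7^2*3697^1 = 543459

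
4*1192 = 4768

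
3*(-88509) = -265527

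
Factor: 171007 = 171007^1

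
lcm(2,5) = 10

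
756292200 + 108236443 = 864528643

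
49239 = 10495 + 38744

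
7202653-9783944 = -2581291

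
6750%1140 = 1050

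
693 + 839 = 1532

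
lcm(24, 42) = 168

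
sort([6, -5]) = [-5, 6]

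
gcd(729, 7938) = 81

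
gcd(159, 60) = 3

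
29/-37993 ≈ -0.000763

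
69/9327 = 23/3109 ≈ 0.00740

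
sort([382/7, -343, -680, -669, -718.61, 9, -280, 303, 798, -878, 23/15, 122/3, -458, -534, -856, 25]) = [-878, -856, -718.61, -680, -669, -534, -458, -343, -280, 23/15, 9, 25, 122/3, 382/7, 303, 798]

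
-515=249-764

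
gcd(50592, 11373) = 51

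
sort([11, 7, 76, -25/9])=[-25/9, 7, 11, 76]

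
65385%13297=12197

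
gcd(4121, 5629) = 13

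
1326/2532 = 221/422 ≈ 0.524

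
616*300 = 184800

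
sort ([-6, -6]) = [-6, -6]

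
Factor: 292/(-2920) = -1*2^(-1)*5^(-1) = -1/10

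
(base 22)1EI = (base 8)1452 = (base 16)32A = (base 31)Q4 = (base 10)810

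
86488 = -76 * (-1138)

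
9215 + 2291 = 11506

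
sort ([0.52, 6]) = [0.52, 6]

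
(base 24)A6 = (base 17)E8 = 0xF6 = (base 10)246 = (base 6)1050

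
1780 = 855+925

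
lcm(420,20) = 420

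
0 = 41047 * 0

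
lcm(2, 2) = 2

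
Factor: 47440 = 2^4 * 5^1 * 593^1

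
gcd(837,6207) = 3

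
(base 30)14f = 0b10000001011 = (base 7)3006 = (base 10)1035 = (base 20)2bf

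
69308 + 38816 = 108124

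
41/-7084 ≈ -0.00579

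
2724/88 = 681/22 ≈ 30.95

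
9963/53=187 + 52/53 ≈ 187.98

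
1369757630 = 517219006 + 852538624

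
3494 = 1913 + 1581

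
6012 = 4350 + 1662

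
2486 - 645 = 1841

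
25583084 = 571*44804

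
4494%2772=1722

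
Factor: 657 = 3^2 * 73^1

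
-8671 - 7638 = -16309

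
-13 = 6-19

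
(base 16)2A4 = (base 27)P1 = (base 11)565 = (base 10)676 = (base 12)484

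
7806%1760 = 766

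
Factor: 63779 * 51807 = 3^1 * 7^1 * 23^1 * 47^1 * 59^1 * 2467^1 = 3304198653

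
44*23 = 1012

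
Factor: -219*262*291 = -1*2^1*3^2*73^1*97^1*131^1 = -16696998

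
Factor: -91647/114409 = -1*3^2*17^1*191^ (-1) = -153/191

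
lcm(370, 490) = 18130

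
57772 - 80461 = -22689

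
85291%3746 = 2879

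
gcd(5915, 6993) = 7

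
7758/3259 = 2 + 1240/3259 ≈ 2.38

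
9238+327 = 9565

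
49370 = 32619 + 16751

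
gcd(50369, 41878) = 1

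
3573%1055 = 408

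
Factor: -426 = -1*2^1*3^1*71^1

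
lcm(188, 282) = 564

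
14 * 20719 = 290066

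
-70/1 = -70 = -70.00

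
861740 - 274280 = 587460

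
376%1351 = 376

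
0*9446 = 0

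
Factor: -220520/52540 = -1 * 2^1 * 71^(-1) * 149^1 = -298/71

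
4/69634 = 2/34817 ≈ 0.0000574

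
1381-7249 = -5868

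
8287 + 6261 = 14548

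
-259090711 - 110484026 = -369574737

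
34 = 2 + 32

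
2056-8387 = -6331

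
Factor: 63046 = 2^1*29^1*1087^1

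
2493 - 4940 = -2447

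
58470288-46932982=11537306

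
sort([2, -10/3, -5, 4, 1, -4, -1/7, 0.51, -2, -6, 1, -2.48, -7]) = [-7, -6, -5, -4, -10/3, -2.48, -2, -1/7, 0.51, 1, 1, 2, 4]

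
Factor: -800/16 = -1 * 2^1 * 5^2 = -50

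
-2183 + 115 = -2068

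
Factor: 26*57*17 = 2^1*3^1*13^1*17^1*19^1 = 25194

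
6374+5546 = 11920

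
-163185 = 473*(-345)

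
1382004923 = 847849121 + 534155802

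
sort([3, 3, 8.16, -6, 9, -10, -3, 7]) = [-10, -6, -3, 3, 3, 7, 8.16, 9]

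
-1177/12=-98 - 1/12≈-98.08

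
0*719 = 0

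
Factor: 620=2^2*5^1*31^1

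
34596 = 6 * 5766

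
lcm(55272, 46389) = 2597784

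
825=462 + 363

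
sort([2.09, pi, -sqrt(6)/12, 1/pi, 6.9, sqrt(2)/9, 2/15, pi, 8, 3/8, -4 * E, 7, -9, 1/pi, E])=[-4 * E, -9, -sqrt(6)/12, 2/15, sqrt(2)/9, 1/pi, 1/pi, 3/8, 2.09, E, pi, pi, 6.9, 7, 8]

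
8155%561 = 301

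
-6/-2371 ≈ 0.00253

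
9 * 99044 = 891396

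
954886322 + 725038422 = 1679924744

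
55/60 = 11/12≈0.917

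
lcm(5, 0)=0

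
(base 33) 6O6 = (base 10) 7332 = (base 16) 1CA4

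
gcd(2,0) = 2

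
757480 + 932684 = 1690164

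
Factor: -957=-1 * 3^1 * 11^1 * 29^1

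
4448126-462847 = 3985279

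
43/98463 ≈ 0.000437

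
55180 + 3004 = 58184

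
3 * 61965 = 185895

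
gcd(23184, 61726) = 14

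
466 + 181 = 647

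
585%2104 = 585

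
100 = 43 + 57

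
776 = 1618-842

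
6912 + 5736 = 12648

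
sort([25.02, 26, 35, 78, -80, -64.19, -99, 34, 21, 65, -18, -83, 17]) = [-99, -83, -80, -64.19, -18, 17, 21, 25.02, 26, 34, 35, 65, 78]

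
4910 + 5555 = 10465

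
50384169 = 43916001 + 6468168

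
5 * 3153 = 15765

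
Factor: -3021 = -1*3^1*19^1*53^1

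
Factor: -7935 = -1 * 3^1 * 5^1 * 23^2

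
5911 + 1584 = 7495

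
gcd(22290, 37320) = 30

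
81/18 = 4 + 1/2 = 4.50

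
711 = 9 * 79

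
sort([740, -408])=[-408, 740]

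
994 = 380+614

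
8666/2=4333=4333.00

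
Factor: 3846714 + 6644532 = 2^1*3^2*47^1*12401^1 = 10491246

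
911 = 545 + 366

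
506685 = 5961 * 85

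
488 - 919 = -431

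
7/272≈0.0257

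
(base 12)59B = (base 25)18E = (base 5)11324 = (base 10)839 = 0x347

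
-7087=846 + -7933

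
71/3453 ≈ 0.0206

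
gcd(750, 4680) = 30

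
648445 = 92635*7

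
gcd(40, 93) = 1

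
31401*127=3987927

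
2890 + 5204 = 8094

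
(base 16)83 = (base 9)155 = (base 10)131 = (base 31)47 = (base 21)65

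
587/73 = 8+3/73 ≈ 8.04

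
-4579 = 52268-56847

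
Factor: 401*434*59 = 2^1*7^1*31^1*59^1*401^1 = 10268006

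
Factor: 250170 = 2^1 * 3^1 * 5^1 * 31^1 * 269^1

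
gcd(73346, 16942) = 2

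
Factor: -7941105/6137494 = -1*2^(-1)*3^3*5^1*11^(-1)*19^(-1)*59^1*997^1*14683^(-1)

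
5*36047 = 180235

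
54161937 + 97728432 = 151890369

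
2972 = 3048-76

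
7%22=7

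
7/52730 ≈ 0.000133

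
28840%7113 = 388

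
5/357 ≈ 0.0140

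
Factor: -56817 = -1*3^2*59^1*107^1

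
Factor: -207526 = -1*2^1*11^1*9433^1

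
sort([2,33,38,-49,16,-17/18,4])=[-49,-17/18,2,4,16,33,38]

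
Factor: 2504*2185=2^3*5^1*19^1*23^1*313^1=5471240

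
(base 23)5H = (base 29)4G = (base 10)132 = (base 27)4O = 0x84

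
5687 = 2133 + 3554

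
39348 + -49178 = -9830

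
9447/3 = 3149 = 3149.00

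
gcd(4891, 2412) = 67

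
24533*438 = 10745454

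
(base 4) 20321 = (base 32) hp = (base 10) 569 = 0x239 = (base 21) 162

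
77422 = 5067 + 72355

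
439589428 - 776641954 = -337052526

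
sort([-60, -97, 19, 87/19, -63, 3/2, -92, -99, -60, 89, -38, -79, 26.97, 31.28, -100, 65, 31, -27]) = [-100, -99, -97, -92, -79, -63, -60, -60, -38, -27, 3/2, 87/19, 19, 26.97, 31, 31.28, 65, 89]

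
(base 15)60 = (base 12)76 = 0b1011010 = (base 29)33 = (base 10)90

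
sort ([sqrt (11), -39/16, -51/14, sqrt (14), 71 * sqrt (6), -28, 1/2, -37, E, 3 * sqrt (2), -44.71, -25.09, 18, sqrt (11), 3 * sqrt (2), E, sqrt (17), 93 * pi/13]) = [-44.71, -37, -28, -25.09, -51/14, -39/16, 1/2, E, E, sqrt (11), sqrt (11), sqrt (14), sqrt (17), 3 * sqrt (2), 3 * sqrt (2), 18, 93 * pi/13, 71 * sqrt (6)]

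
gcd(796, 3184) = 796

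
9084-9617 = -533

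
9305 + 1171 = 10476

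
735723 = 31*23733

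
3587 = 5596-2009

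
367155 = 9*40795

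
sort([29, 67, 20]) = [20, 29, 67]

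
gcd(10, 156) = 2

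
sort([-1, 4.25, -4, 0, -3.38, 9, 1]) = [-4, -3.38, -1, 0, 1, 4.25, 9]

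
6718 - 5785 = 933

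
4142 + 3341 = 7483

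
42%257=42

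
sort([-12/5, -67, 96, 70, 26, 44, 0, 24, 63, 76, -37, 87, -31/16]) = [-67, -37, -12/5, -31/16, 0, 24, 26, 44, 63, 70, 76, 87, 96]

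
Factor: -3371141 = -1 * 587^1 * 5743^1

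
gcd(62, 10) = 2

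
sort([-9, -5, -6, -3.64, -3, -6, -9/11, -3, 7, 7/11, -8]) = [-9, -8, -6, -6, -5, -3.64, -3, -3, -9/11, 7/11, 7]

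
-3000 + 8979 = 5979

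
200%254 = 200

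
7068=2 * 3534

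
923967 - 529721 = 394246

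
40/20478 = 20/10239 ≈ 0.00195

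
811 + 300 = 1111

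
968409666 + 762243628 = 1730653294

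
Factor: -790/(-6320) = 2^(-3) = 1/8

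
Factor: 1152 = 2^7 * 3^2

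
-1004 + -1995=-2999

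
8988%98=70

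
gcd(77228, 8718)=2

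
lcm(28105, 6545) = 477785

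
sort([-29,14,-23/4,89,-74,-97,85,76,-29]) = [-97,-74,-29,-29,-23/4,14,76,85,89]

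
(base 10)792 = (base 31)ph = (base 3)1002100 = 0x318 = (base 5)11132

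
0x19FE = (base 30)7BO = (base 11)4AAA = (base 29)7QD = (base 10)6654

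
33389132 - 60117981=-26728849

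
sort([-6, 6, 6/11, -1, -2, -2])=[-6, -2, -2, -1, 6/11, 6]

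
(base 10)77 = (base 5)302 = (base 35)27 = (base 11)70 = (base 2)1001101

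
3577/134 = 26 + 93/134 ≈ 26.69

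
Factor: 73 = 73^1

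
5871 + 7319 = 13190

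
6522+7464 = 13986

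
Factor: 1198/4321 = 2^1*29^(-1)*149^(-1)*599^1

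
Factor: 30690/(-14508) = -1*2^(-1)*5^1*11^1*13^(-1) = -55/26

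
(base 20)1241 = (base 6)105041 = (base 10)8881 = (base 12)5181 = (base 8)21261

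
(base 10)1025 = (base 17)395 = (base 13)60b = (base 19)2fi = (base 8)2001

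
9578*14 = 134092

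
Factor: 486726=2^1*3^1*23^1*3527^1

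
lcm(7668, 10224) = 30672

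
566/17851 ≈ 0.0317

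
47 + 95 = 142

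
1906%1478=428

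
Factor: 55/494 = 2^(-1) * 5^1 * 11^1 * 13^(-1) * 19^(-1)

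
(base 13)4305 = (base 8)22124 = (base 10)9300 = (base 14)3564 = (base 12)5470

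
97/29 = 3+10/29≈3.34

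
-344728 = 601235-945963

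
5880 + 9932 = 15812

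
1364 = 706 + 658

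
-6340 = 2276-8616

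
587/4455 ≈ 0.132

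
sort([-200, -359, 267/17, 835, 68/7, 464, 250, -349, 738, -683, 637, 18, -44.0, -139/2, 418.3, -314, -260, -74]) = [-683, -359, -349, -314, -260, -200, -74, -139/2, -44.0, 68/7, 267/17, 18, 250, 418.3, 464, 637, 738, 835]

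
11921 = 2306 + 9615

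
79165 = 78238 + 927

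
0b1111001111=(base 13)5a0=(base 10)975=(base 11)807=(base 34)sn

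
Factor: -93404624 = -1 * 2^4 * 619^1 * 9431^1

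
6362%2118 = 8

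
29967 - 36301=-6334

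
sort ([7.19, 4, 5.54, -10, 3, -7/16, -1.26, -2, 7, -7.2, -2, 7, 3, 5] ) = [-10, -7.2, -2, -2, -1.26, -7/16, 3, 3, 4, 5, 5.54, 7, 7, 7.19] 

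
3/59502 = 1/19834 ≈ 0.0000504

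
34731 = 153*227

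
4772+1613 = 6385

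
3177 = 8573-5396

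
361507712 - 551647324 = -190139612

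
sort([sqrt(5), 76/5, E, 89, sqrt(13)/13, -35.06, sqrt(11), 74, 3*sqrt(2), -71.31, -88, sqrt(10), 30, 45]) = [-88, -71.31, -35.06, sqrt(13)/13, sqrt(5), E, sqrt(10), sqrt(11), 3*sqrt(2), 76/5, 30, 45, 74, 89]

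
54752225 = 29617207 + 25135018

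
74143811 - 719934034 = -645790223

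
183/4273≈0.0428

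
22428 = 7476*3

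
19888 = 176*113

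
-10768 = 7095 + -17863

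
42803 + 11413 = 54216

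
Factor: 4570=2^1 * 5^1 * 457^1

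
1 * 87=87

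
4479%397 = 112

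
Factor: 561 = 3^1 * 11^1 * 17^1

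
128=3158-3030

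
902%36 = 2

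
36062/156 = 1387/6 ≈ 231.17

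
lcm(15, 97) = 1455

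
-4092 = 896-4988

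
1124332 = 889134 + 235198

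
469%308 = 161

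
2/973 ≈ 0.00206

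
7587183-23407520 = -15820337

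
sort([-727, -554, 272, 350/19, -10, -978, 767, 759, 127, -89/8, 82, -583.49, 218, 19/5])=[-978, -727, -583.49, -554, -89/8, -10, 19/5, 350/19, 82, 127, 218, 272, 759, 767]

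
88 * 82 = 7216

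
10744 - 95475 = -84731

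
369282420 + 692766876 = 1062049296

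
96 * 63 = 6048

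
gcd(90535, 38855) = 95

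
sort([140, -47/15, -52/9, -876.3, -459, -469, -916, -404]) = [-916, -876.3, -469, -459, -404, -52/9, -47/15, 140]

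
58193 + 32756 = 90949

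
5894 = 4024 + 1870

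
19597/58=337 + 51/58 ≈ 337.88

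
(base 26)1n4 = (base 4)103332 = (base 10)1278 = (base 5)20103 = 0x4fe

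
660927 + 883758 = 1544685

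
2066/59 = 35 + 1/59 ≈ 35.02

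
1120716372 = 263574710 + 857141662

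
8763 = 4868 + 3895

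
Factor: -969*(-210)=2^1*3^2*5^1*7^1*17^1*19^1=203490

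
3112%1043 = 1026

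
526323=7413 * 71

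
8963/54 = 165 + 53/54 ≈ 165.98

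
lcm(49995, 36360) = 399960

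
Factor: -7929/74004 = -1*2^(-2)*3^1*7^(-1) = -3/28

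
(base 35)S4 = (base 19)2DF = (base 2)1111011000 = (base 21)24I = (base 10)984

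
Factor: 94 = 2^1*47^1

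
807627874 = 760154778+47473096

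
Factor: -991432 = -1 * 2^3 * 13^1 * 9533^1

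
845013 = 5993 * 141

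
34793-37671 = -2878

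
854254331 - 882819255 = -28564924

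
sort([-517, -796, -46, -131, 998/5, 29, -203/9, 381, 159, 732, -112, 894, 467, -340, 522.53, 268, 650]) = [-796, -517, -340, -131, -112, -46, -203/9, 29, 159, 998/5, 268, 381, 467, 522.53, 650, 732, 894]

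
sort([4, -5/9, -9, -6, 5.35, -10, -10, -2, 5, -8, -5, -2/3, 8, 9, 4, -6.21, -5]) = [-10, -10, -9, -8, -6.21, -6, -5, -5, -2, -2/3, -5/9, 4, 4, 5, 5.35, 8, 9]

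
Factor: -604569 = -1*3^1*7^1*28789^1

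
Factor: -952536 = -1*2^3*3^1*13^1*43^1*71^1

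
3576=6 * 596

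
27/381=9/127≈0.0709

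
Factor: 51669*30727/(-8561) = -1*3^2*7^(-1)*1223^(-1)*5741^1*30727^1 = -1587633363/8561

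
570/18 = 31 + 2/3 ≈ 31.67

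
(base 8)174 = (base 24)54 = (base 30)44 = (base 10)124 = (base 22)5e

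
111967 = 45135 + 66832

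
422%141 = 140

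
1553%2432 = 1553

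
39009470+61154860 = 100164330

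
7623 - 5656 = 1967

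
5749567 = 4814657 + 934910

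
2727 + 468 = 3195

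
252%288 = 252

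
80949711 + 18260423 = 99210134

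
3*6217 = 18651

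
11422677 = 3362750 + 8059927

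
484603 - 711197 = -226594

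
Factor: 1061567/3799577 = 13^1 * 23^(-1) * 31^(-1) * 37^1 * 73^(-2) * 2207^1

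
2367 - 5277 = -2910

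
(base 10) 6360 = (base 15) 1d40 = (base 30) 720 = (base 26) 9ag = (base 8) 14330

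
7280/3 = 2426+2/3 ≈ 2426.67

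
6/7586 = 3/3793 ≈ 0.000791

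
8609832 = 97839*88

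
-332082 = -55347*6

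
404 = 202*2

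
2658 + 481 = 3139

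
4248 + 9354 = 13602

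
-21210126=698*(-30387)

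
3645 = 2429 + 1216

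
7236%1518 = 1164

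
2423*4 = 9692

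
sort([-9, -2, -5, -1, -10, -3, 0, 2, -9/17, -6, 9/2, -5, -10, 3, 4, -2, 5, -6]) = [-10, -10, -9, -6, -6, -5, -5, -3, -2, -2, -1, -9/17, 0, 2, 3, 4, 9/2, 5]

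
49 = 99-50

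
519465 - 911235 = -391770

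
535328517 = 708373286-173044769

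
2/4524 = 1/2262 ≈ 0.000442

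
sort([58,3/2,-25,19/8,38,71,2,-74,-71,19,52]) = [-74,-71,-25,3/2,2,19/8,19,38,52,58,71]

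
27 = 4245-4218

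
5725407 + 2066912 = 7792319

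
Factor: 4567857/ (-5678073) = -1*3^ (-2)*7^1*210299^ (-1)*217517^1 = -1522619/1892691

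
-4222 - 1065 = -5287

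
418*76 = 31768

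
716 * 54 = 38664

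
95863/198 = 484 + 31/198 ≈ 484.16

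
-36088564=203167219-239255783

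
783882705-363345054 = 420537651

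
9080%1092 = 344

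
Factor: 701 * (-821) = -1 * 701^1 * 821^1 = -575521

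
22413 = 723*31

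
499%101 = 95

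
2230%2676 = 2230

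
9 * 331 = 2979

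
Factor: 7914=2^1*3^1*1319^1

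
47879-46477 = 1402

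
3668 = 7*524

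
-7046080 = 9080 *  (-776)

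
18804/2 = 9402 = 9402.00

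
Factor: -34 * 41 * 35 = -1 * 2^1 * 5^1 * 7^1 * 17^1 * 41^1 = -48790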